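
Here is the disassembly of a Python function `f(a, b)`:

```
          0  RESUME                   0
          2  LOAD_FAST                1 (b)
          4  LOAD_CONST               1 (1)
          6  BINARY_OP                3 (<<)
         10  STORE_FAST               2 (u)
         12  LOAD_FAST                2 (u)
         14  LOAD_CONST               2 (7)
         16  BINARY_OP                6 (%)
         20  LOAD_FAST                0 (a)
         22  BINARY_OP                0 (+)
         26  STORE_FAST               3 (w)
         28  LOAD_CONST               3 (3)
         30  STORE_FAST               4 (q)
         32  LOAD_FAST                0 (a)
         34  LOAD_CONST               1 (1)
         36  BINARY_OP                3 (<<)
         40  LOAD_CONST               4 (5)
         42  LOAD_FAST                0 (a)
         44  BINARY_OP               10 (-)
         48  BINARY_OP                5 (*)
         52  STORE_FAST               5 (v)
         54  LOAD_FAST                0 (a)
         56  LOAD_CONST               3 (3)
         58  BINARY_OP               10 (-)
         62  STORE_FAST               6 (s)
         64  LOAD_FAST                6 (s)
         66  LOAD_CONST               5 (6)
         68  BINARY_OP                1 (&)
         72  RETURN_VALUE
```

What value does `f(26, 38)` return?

6

LOAD_FAST b → push 38. Stack: [38]
LOAD_CONST → push 1. Stack: [38, 1]
BINARY_OP << → 38 << 1 = 76. Stack: [76]
STORE_FAST u → u=76. Stack: []
LOAD_FAST u → push 76. Stack: [76]
LOAD_CONST → push 7. Stack: [76, 7]
BINARY_OP % → 76 % 7 = 6. Stack: [6]
LOAD_FAST a → push 26. Stack: [6, 26]
BINARY_OP + → 6 + 26 = 32. Stack: [32]
STORE_FAST w → w=32. Stack: []
LOAD_CONST → push 3. Stack: [3]
STORE_FAST q → q=3. Stack: []
LOAD_FAST a → push 26. Stack: [26]
LOAD_CONST → push 1. Stack: [26, 1]
BINARY_OP << → 26 << 1 = 52. Stack: [52]
LOAD_CONST → push 5. Stack: [52, 5]
LOAD_FAST a → push 26. Stack: [52, 5, 26]
BINARY_OP - → 5 - 26 = -21. Stack: [52, -21]
BINARY_OP * → 52 * -21 = -1092. Stack: [-1092]
STORE_FAST v → v=-1092. Stack: []
LOAD_FAST a → push 26. Stack: [26]
LOAD_CONST → push 3. Stack: [26, 3]
BINARY_OP - → 26 - 3 = 23. Stack: [23]
STORE_FAST s → s=23. Stack: []
LOAD_FAST s → push 23. Stack: [23]
LOAD_CONST → push 6. Stack: [23, 6]
BINARY_OP & → 23 & 6 = 6. Stack: [6]
RETURN_VALUE → return 6.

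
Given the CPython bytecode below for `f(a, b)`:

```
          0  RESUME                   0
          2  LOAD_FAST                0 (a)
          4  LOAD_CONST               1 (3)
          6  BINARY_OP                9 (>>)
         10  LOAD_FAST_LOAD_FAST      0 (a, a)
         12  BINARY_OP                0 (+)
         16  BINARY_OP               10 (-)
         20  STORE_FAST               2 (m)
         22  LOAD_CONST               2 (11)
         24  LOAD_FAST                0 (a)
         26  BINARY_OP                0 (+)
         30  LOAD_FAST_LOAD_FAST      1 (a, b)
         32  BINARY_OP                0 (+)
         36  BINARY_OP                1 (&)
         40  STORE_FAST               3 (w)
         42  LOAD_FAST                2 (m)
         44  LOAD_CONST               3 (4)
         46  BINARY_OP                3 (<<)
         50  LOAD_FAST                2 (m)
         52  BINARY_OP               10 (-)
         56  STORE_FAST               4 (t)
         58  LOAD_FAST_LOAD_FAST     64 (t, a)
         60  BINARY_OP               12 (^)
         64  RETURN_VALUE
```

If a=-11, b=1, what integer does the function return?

LOAD_FAST a → push -11. Stack: [-11]
LOAD_CONST → push 3. Stack: [-11, 3]
BINARY_OP >> → -11 >> 3 = -2. Stack: [-2]
LOAD_FAST_LOAD_FAST a,a → push -11,-11. Stack: [-2, -11, -11]
BINARY_OP + → -11 + -11 = -22. Stack: [-2, -22]
BINARY_OP - → -2 - -22 = 20. Stack: [20]
STORE_FAST m → m=20. Stack: []
LOAD_CONST → push 11. Stack: [11]
LOAD_FAST a → push -11. Stack: [11, -11]
BINARY_OP + → 11 + -11 = 0. Stack: [0]
LOAD_FAST_LOAD_FAST a,b → push -11,1. Stack: [0, -11, 1]
BINARY_OP + → -11 + 1 = -10. Stack: [0, -10]
BINARY_OP & → 0 & -10 = 0. Stack: [0]
STORE_FAST w → w=0. Stack: []
LOAD_FAST m → push 20. Stack: [20]
LOAD_CONST → push 4. Stack: [20, 4]
BINARY_OP << → 20 << 4 = 320. Stack: [320]
LOAD_FAST m → push 20. Stack: [320, 20]
BINARY_OP - → 320 - 20 = 300. Stack: [300]
STORE_FAST t → t=300. Stack: []
LOAD_FAST_LOAD_FAST t,a → push 300,-11. Stack: [300, -11]
BINARY_OP ^ → 300 ^ -11 = -295. Stack: [-295]
RETURN_VALUE → return -295.

-295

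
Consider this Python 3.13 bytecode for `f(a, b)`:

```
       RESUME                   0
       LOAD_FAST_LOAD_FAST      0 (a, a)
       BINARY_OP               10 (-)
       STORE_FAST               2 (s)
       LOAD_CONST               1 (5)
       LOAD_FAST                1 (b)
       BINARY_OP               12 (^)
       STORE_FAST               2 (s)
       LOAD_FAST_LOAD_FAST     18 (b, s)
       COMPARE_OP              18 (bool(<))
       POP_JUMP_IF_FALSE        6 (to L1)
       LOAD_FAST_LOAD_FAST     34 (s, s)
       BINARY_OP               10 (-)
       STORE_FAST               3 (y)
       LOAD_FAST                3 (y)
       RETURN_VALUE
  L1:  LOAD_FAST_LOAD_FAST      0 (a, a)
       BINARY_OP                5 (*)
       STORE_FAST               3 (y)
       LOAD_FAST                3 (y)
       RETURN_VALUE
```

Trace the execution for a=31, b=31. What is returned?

LOAD_FAST_LOAD_FAST a,a → push 31,31. Stack: [31, 31]
BINARY_OP - → 31 - 31 = 0. Stack: [0]
STORE_FAST s → s=0. Stack: []
LOAD_CONST → push 5. Stack: [5]
LOAD_FAST b → push 31. Stack: [5, 31]
BINARY_OP ^ → 5 ^ 31 = 26. Stack: [26]
STORE_FAST s → s=26. Stack: []
LOAD_FAST_LOAD_FAST b,s → push 31,26. Stack: [31, 26]
COMPARE_OP bool(<) → 31 vs 26 = False. Stack: [False]
POP_JUMP_IF_FALSE → pop False; jump. Stack: []
LOAD_FAST_LOAD_FAST a,a → push 31,31. Stack: [31, 31]
BINARY_OP * → 31 * 31 = 961. Stack: [961]
STORE_FAST y → y=961. Stack: []
LOAD_FAST y → push 961. Stack: [961]
RETURN_VALUE → return 961.

961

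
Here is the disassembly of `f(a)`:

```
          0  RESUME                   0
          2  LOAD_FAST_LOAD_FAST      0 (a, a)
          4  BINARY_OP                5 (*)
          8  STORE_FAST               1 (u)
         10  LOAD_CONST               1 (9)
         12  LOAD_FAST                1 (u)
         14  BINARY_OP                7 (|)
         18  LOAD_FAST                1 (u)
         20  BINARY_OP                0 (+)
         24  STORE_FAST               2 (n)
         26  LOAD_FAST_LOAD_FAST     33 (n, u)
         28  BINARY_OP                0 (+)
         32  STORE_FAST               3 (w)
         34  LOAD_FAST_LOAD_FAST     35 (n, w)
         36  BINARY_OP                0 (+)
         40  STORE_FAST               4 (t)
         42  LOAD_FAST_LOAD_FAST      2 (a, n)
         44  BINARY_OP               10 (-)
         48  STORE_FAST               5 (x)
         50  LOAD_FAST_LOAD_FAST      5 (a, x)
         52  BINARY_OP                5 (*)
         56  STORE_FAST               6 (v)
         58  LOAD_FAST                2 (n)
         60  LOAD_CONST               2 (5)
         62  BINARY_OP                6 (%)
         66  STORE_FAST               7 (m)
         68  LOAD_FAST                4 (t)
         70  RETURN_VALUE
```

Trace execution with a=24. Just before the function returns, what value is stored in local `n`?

LOAD_FAST_LOAD_FAST a,a → push 24,24. Stack: [24, 24]
BINARY_OP * → 24 * 24 = 576. Stack: [576]
STORE_FAST u → u=576. Stack: []
LOAD_CONST → push 9. Stack: [9]
LOAD_FAST u → push 576. Stack: [9, 576]
BINARY_OP | → 9 | 576 = 585. Stack: [585]
LOAD_FAST u → push 576. Stack: [585, 576]
BINARY_OP + → 585 + 576 = 1161. Stack: [1161]
STORE_FAST n → n=1161. Stack: []
LOAD_FAST_LOAD_FAST n,u → push 1161,576. Stack: [1161, 576]
BINARY_OP + → 1161 + 576 = 1737. Stack: [1737]
STORE_FAST w → w=1737. Stack: []
LOAD_FAST_LOAD_FAST n,w → push 1161,1737. Stack: [1161, 1737]
BINARY_OP + → 1161 + 1737 = 2898. Stack: [2898]
STORE_FAST t → t=2898. Stack: []
LOAD_FAST_LOAD_FAST a,n → push 24,1161. Stack: [24, 1161]
BINARY_OP - → 24 - 1161 = -1137. Stack: [-1137]
STORE_FAST x → x=-1137. Stack: []
LOAD_FAST_LOAD_FAST a,x → push 24,-1137. Stack: [24, -1137]
BINARY_OP * → 24 * -1137 = -27288. Stack: [-27288]
STORE_FAST v → v=-27288. Stack: []
LOAD_FAST n → push 1161. Stack: [1161]
LOAD_CONST → push 5. Stack: [1161, 5]
BINARY_OP % → 1161 % 5 = 1. Stack: [1]
STORE_FAST m → m=1. Stack: []
LOAD_FAST t → push 2898. Stack: [2898]
RETURN_VALUE → return 2898.

1161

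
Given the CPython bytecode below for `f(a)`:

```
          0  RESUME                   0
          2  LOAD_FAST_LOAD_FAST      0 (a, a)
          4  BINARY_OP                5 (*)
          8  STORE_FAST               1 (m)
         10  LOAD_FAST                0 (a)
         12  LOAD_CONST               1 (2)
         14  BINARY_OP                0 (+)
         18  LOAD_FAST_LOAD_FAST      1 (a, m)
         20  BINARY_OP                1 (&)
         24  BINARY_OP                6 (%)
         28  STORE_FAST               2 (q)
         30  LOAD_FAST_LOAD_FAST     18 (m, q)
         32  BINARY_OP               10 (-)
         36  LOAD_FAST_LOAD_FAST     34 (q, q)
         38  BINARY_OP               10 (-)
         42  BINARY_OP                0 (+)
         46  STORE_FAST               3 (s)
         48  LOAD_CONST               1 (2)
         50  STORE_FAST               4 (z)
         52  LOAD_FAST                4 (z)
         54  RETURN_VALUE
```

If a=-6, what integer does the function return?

2

LOAD_FAST_LOAD_FAST a,a → push -6,-6. Stack: [-6, -6]
BINARY_OP * → -6 * -6 = 36. Stack: [36]
STORE_FAST m → m=36. Stack: []
LOAD_FAST a → push -6. Stack: [-6]
LOAD_CONST → push 2. Stack: [-6, 2]
BINARY_OP + → -6 + 2 = -4. Stack: [-4]
LOAD_FAST_LOAD_FAST a,m → push -6,36. Stack: [-4, -6, 36]
BINARY_OP & → -6 & 36 = 32. Stack: [-4, 32]
BINARY_OP % → -4 % 32 = 28. Stack: [28]
STORE_FAST q → q=28. Stack: []
LOAD_FAST_LOAD_FAST m,q → push 36,28. Stack: [36, 28]
BINARY_OP - → 36 - 28 = 8. Stack: [8]
LOAD_FAST_LOAD_FAST q,q → push 28,28. Stack: [8, 28, 28]
BINARY_OP - → 28 - 28 = 0. Stack: [8, 0]
BINARY_OP + → 8 + 0 = 8. Stack: [8]
STORE_FAST s → s=8. Stack: []
LOAD_CONST → push 2. Stack: [2]
STORE_FAST z → z=2. Stack: []
LOAD_FAST z → push 2. Stack: [2]
RETURN_VALUE → return 2.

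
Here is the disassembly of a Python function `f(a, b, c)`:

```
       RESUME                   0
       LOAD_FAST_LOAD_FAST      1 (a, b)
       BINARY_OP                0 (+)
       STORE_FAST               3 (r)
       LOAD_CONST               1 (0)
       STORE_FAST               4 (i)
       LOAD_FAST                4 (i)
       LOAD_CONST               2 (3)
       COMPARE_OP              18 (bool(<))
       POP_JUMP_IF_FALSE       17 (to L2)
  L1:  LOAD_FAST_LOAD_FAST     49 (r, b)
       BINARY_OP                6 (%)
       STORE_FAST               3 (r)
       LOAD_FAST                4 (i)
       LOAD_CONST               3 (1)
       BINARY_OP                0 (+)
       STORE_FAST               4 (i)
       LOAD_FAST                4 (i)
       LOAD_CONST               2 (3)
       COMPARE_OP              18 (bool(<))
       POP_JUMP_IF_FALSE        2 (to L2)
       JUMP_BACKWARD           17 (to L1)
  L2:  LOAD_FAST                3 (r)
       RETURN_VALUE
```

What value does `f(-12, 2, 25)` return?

0

LOAD_FAST_LOAD_FAST a,b → push -12,2. Stack: [-12, 2]
BINARY_OP + → -12 + 2 = -10. Stack: [-10]
STORE_FAST r → r=-10. Stack: []
LOAD_CONST → push 0. Stack: [0]
STORE_FAST i → i=0. Stack: []
LOAD_FAST i → push 0. Stack: [0]
LOAD_CONST → push 3. Stack: [0, 3]
COMPARE_OP bool(<) → 0 vs 3 = True. Stack: [True]
POP_JUMP_IF_FALSE → pop True; no jump. Stack: []
LOAD_FAST_LOAD_FAST r,b → push -10,2. Stack: [-10, 2]
BINARY_OP % → -10 % 2 = 0. Stack: [0]
STORE_FAST r → r=0. Stack: []
LOAD_FAST i → push 0. Stack: [0]
LOAD_CONST → push 1. Stack: [0, 1]
BINARY_OP + → 0 + 1 = 1. Stack: [1]
STORE_FAST i → i=1. Stack: []
LOAD_FAST i → push 1. Stack: [1]
LOAD_CONST → push 3. Stack: [1, 3]
COMPARE_OP bool(<) → 1 vs 3 = True. Stack: [True]
POP_JUMP_IF_FALSE → pop True; no jump. Stack: []
LOAD_FAST_LOAD_FAST r,b → push 0,2. Stack: [0, 2]
BINARY_OP % → 0 % 2 = 0. Stack: [0]
STORE_FAST r → r=0. Stack: []
LOAD_FAST i → push 1. Stack: [1]
LOAD_CONST → push 1. Stack: [1, 1]
BINARY_OP + → 1 + 1 = 2. Stack: [2]
STORE_FAST i → i=2. Stack: []
LOAD_FAST i → push 2. Stack: [2]
LOAD_CONST → push 3. Stack: [2, 3]
COMPARE_OP bool(<) → 2 vs 3 = True. Stack: [True]
POP_JUMP_IF_FALSE → pop True; no jump. Stack: []
LOAD_FAST_LOAD_FAST r,b → push 0,2. Stack: [0, 2]
BINARY_OP % → 0 % 2 = 0. Stack: [0]
STORE_FAST r → r=0. Stack: []
LOAD_FAST i → push 2. Stack: [2]
LOAD_CONST → push 1. Stack: [2, 1]
BINARY_OP + → 2 + 1 = 3. Stack: [3]
STORE_FAST i → i=3. Stack: []
LOAD_FAST i → push 3. Stack: [3]
LOAD_CONST → push 3. Stack: [3, 3]
COMPARE_OP bool(<) → 3 vs 3 = False. Stack: [False]
POP_JUMP_IF_FALSE → pop False; jump. Stack: []
LOAD_FAST r → push 0. Stack: [0]
RETURN_VALUE → return 0.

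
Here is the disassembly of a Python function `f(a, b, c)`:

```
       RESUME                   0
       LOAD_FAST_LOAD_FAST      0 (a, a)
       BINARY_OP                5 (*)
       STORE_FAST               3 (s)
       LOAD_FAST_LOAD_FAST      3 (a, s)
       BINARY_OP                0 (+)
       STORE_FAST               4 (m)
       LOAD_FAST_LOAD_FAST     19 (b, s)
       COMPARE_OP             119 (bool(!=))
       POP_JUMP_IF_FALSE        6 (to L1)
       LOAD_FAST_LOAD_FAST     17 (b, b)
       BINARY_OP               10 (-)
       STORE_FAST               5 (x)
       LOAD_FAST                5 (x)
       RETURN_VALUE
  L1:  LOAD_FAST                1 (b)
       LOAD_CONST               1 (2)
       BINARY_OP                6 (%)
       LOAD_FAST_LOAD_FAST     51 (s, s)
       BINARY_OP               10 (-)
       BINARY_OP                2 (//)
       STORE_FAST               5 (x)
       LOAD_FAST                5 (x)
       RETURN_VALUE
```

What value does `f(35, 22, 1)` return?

0

LOAD_FAST_LOAD_FAST a,a → push 35,35. Stack: [35, 35]
BINARY_OP * → 35 * 35 = 1225. Stack: [1225]
STORE_FAST s → s=1225. Stack: []
LOAD_FAST_LOAD_FAST a,s → push 35,1225. Stack: [35, 1225]
BINARY_OP + → 35 + 1225 = 1260. Stack: [1260]
STORE_FAST m → m=1260. Stack: []
LOAD_FAST_LOAD_FAST b,s → push 22,1225. Stack: [22, 1225]
COMPARE_OP bool(!=) → 22 vs 1225 = True. Stack: [True]
POP_JUMP_IF_FALSE → pop True; no jump. Stack: []
LOAD_FAST_LOAD_FAST b,b → push 22,22. Stack: [22, 22]
BINARY_OP - → 22 - 22 = 0. Stack: [0]
STORE_FAST x → x=0. Stack: []
LOAD_FAST x → push 0. Stack: [0]
RETURN_VALUE → return 0.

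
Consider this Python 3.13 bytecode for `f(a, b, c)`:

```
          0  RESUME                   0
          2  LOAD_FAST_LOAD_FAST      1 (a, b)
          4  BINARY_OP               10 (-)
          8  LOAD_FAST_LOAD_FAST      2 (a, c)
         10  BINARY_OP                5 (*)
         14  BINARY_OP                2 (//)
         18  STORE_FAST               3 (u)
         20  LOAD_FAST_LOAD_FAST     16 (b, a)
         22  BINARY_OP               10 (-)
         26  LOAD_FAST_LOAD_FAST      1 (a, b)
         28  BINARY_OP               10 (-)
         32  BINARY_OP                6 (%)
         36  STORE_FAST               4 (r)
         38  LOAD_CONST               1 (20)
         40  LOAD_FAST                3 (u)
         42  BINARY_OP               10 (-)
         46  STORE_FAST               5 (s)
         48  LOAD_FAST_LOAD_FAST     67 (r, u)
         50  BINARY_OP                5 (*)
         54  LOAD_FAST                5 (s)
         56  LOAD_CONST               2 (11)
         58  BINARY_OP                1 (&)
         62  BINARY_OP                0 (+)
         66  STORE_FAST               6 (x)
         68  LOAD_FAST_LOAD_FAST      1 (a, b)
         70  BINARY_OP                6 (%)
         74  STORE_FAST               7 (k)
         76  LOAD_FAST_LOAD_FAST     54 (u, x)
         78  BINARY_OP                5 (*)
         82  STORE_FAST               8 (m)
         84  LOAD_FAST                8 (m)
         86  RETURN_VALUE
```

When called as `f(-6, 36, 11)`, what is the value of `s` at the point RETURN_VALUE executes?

20

LOAD_FAST_LOAD_FAST a,b → push -6,36. Stack: [-6, 36]
BINARY_OP - → -6 - 36 = -42. Stack: [-42]
LOAD_FAST_LOAD_FAST a,c → push -6,11. Stack: [-42, -6, 11]
BINARY_OP * → -6 * 11 = -66. Stack: [-42, -66]
BINARY_OP // → -42 // -66 = 0. Stack: [0]
STORE_FAST u → u=0. Stack: []
LOAD_FAST_LOAD_FAST b,a → push 36,-6. Stack: [36, -6]
BINARY_OP - → 36 - -6 = 42. Stack: [42]
LOAD_FAST_LOAD_FAST a,b → push -6,36. Stack: [42, -6, 36]
BINARY_OP - → -6 - 36 = -42. Stack: [42, -42]
BINARY_OP % → 42 % -42 = 0. Stack: [0]
STORE_FAST r → r=0. Stack: []
LOAD_CONST → push 20. Stack: [20]
LOAD_FAST u → push 0. Stack: [20, 0]
BINARY_OP - → 20 - 0 = 20. Stack: [20]
STORE_FAST s → s=20. Stack: []
LOAD_FAST_LOAD_FAST r,u → push 0,0. Stack: [0, 0]
BINARY_OP * → 0 * 0 = 0. Stack: [0]
LOAD_FAST s → push 20. Stack: [0, 20]
LOAD_CONST → push 11. Stack: [0, 20, 11]
BINARY_OP & → 20 & 11 = 0. Stack: [0, 0]
BINARY_OP + → 0 + 0 = 0. Stack: [0]
STORE_FAST x → x=0. Stack: []
LOAD_FAST_LOAD_FAST a,b → push -6,36. Stack: [-6, 36]
BINARY_OP % → -6 % 36 = 30. Stack: [30]
STORE_FAST k → k=30. Stack: []
LOAD_FAST_LOAD_FAST u,x → push 0,0. Stack: [0, 0]
BINARY_OP * → 0 * 0 = 0. Stack: [0]
STORE_FAST m → m=0. Stack: []
LOAD_FAST m → push 0. Stack: [0]
RETURN_VALUE → return 0.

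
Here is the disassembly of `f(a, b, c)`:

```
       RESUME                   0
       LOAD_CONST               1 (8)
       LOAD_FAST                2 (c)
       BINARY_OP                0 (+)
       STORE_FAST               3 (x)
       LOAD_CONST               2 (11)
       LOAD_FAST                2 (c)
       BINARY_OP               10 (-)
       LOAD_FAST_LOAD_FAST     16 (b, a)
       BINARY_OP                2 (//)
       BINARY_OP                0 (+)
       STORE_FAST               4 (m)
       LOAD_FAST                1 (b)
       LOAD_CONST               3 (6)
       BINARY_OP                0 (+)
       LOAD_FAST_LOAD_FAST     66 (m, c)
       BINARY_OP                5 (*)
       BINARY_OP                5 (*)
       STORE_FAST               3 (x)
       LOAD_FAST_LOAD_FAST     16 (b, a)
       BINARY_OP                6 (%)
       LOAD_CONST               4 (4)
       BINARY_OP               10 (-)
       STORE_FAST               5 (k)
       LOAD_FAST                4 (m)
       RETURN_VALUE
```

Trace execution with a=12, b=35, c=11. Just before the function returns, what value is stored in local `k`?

7

LOAD_CONST → push 8. Stack: [8]
LOAD_FAST c → push 11. Stack: [8, 11]
BINARY_OP + → 8 + 11 = 19. Stack: [19]
STORE_FAST x → x=19. Stack: []
LOAD_CONST → push 11. Stack: [11]
LOAD_FAST c → push 11. Stack: [11, 11]
BINARY_OP - → 11 - 11 = 0. Stack: [0]
LOAD_FAST_LOAD_FAST b,a → push 35,12. Stack: [0, 35, 12]
BINARY_OP // → 35 // 12 = 2. Stack: [0, 2]
BINARY_OP + → 0 + 2 = 2. Stack: [2]
STORE_FAST m → m=2. Stack: []
LOAD_FAST b → push 35. Stack: [35]
LOAD_CONST → push 6. Stack: [35, 6]
BINARY_OP + → 35 + 6 = 41. Stack: [41]
LOAD_FAST_LOAD_FAST m,c → push 2,11. Stack: [41, 2, 11]
BINARY_OP * → 2 * 11 = 22. Stack: [41, 22]
BINARY_OP * → 41 * 22 = 902. Stack: [902]
STORE_FAST x → x=902. Stack: []
LOAD_FAST_LOAD_FAST b,a → push 35,12. Stack: [35, 12]
BINARY_OP % → 35 % 12 = 11. Stack: [11]
LOAD_CONST → push 4. Stack: [11, 4]
BINARY_OP - → 11 - 4 = 7. Stack: [7]
STORE_FAST k → k=7. Stack: []
LOAD_FAST m → push 2. Stack: [2]
RETURN_VALUE → return 2.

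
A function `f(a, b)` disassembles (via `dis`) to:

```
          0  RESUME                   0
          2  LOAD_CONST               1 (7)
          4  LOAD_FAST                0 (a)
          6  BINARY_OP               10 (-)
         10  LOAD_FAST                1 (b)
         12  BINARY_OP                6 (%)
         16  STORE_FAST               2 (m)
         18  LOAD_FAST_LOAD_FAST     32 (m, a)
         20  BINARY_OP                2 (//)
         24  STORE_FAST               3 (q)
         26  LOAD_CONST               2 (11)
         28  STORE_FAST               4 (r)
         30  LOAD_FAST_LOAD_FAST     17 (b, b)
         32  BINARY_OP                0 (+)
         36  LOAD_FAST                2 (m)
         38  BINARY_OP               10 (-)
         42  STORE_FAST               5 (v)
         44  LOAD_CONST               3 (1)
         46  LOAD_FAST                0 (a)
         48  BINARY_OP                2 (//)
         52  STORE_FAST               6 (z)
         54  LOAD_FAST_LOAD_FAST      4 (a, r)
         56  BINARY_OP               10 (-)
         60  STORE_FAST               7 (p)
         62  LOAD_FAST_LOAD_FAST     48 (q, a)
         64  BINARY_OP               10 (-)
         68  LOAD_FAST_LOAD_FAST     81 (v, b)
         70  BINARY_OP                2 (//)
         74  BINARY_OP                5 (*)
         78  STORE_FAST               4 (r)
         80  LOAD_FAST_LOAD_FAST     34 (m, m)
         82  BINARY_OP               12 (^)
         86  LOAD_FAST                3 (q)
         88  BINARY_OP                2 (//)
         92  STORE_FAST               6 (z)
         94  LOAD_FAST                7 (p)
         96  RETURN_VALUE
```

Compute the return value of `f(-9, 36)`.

LOAD_CONST → push 7. Stack: [7]
LOAD_FAST a → push -9. Stack: [7, -9]
BINARY_OP - → 7 - -9 = 16. Stack: [16]
LOAD_FAST b → push 36. Stack: [16, 36]
BINARY_OP % → 16 % 36 = 16. Stack: [16]
STORE_FAST m → m=16. Stack: []
LOAD_FAST_LOAD_FAST m,a → push 16,-9. Stack: [16, -9]
BINARY_OP // → 16 // -9 = -2. Stack: [-2]
STORE_FAST q → q=-2. Stack: []
LOAD_CONST → push 11. Stack: [11]
STORE_FAST r → r=11. Stack: []
LOAD_FAST_LOAD_FAST b,b → push 36,36. Stack: [36, 36]
BINARY_OP + → 36 + 36 = 72. Stack: [72]
LOAD_FAST m → push 16. Stack: [72, 16]
BINARY_OP - → 72 - 16 = 56. Stack: [56]
STORE_FAST v → v=56. Stack: []
LOAD_CONST → push 1. Stack: [1]
LOAD_FAST a → push -9. Stack: [1, -9]
BINARY_OP // → 1 // -9 = -1. Stack: [-1]
STORE_FAST z → z=-1. Stack: []
LOAD_FAST_LOAD_FAST a,r → push -9,11. Stack: [-9, 11]
BINARY_OP - → -9 - 11 = -20. Stack: [-20]
STORE_FAST p → p=-20. Stack: []
LOAD_FAST_LOAD_FAST q,a → push -2,-9. Stack: [-2, -9]
BINARY_OP - → -2 - -9 = 7. Stack: [7]
LOAD_FAST_LOAD_FAST v,b → push 56,36. Stack: [7, 56, 36]
BINARY_OP // → 56 // 36 = 1. Stack: [7, 1]
BINARY_OP * → 7 * 1 = 7. Stack: [7]
STORE_FAST r → r=7. Stack: []
LOAD_FAST_LOAD_FAST m,m → push 16,16. Stack: [16, 16]
BINARY_OP ^ → 16 ^ 16 = 0. Stack: [0]
LOAD_FAST q → push -2. Stack: [0, -2]
BINARY_OP // → 0 // -2 = 0. Stack: [0]
STORE_FAST z → z=0. Stack: []
LOAD_FAST p → push -20. Stack: [-20]
RETURN_VALUE → return -20.

-20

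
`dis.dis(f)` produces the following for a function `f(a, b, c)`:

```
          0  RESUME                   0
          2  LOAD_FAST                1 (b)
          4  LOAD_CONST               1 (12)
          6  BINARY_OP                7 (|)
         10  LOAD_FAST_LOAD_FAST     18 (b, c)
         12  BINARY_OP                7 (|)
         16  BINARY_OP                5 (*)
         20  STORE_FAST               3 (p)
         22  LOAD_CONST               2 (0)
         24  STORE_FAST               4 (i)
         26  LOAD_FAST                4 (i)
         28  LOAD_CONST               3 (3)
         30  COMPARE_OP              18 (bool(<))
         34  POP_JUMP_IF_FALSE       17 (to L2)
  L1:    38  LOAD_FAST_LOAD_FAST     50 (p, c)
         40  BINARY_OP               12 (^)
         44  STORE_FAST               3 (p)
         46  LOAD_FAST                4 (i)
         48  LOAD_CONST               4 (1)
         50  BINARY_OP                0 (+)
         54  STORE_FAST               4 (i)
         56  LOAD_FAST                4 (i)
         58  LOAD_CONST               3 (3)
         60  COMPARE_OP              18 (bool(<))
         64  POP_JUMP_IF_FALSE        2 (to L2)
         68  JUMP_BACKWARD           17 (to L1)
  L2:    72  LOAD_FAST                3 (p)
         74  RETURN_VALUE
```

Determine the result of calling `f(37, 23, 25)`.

LOAD_FAST b → push 23. Stack: [23]
LOAD_CONST → push 12. Stack: [23, 12]
BINARY_OP | → 23 | 12 = 31. Stack: [31]
LOAD_FAST_LOAD_FAST b,c → push 23,25. Stack: [31, 23, 25]
BINARY_OP | → 23 | 25 = 31. Stack: [31, 31]
BINARY_OP * → 31 * 31 = 961. Stack: [961]
STORE_FAST p → p=961. Stack: []
LOAD_CONST → push 0. Stack: [0]
STORE_FAST i → i=0. Stack: []
LOAD_FAST i → push 0. Stack: [0]
LOAD_CONST → push 3. Stack: [0, 3]
COMPARE_OP bool(<) → 0 vs 3 = True. Stack: [True]
POP_JUMP_IF_FALSE → pop True; no jump. Stack: []
LOAD_FAST_LOAD_FAST p,c → push 961,25. Stack: [961, 25]
BINARY_OP ^ → 961 ^ 25 = 984. Stack: [984]
STORE_FAST p → p=984. Stack: []
LOAD_FAST i → push 0. Stack: [0]
LOAD_CONST → push 1. Stack: [0, 1]
BINARY_OP + → 0 + 1 = 1. Stack: [1]
STORE_FAST i → i=1. Stack: []
LOAD_FAST i → push 1. Stack: [1]
LOAD_CONST → push 3. Stack: [1, 3]
COMPARE_OP bool(<) → 1 vs 3 = True. Stack: [True]
POP_JUMP_IF_FALSE → pop True; no jump. Stack: []
LOAD_FAST_LOAD_FAST p,c → push 984,25. Stack: [984, 25]
BINARY_OP ^ → 984 ^ 25 = 961. Stack: [961]
STORE_FAST p → p=961. Stack: []
LOAD_FAST i → push 1. Stack: [1]
LOAD_CONST → push 1. Stack: [1, 1]
BINARY_OP + → 1 + 1 = 2. Stack: [2]
STORE_FAST i → i=2. Stack: []
LOAD_FAST i → push 2. Stack: [2]
LOAD_CONST → push 3. Stack: [2, 3]
COMPARE_OP bool(<) → 2 vs 3 = True. Stack: [True]
POP_JUMP_IF_FALSE → pop True; no jump. Stack: []
LOAD_FAST_LOAD_FAST p,c → push 961,25. Stack: [961, 25]
BINARY_OP ^ → 961 ^ 25 = 984. Stack: [984]
STORE_FAST p → p=984. Stack: []
LOAD_FAST i → push 2. Stack: [2]
LOAD_CONST → push 1. Stack: [2, 1]
BINARY_OP + → 2 + 1 = 3. Stack: [3]
STORE_FAST i → i=3. Stack: []
LOAD_FAST i → push 3. Stack: [3]
LOAD_CONST → push 3. Stack: [3, 3]
COMPARE_OP bool(<) → 3 vs 3 = False. Stack: [False]
POP_JUMP_IF_FALSE → pop False; jump. Stack: []
LOAD_FAST p → push 984. Stack: [984]
RETURN_VALUE → return 984.

984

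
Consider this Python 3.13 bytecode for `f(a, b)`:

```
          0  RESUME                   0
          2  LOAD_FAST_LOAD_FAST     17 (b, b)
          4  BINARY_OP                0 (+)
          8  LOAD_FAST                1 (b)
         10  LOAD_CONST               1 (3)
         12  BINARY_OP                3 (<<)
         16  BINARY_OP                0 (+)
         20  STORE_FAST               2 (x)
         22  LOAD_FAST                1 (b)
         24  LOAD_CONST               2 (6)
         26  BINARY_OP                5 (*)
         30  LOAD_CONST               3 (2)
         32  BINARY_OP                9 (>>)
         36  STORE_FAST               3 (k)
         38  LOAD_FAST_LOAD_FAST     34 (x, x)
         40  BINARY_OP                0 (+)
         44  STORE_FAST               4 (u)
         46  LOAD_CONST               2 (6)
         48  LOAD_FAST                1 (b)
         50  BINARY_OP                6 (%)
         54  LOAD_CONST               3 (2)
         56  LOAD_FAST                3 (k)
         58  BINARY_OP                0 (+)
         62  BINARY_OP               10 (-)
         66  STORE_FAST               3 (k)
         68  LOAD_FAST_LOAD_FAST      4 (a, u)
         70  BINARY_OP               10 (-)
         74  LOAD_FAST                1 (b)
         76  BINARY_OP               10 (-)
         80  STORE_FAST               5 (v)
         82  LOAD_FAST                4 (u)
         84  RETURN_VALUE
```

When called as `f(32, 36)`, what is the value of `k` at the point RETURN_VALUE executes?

-50

LOAD_FAST_LOAD_FAST b,b → push 36,36. Stack: [36, 36]
BINARY_OP + → 36 + 36 = 72. Stack: [72]
LOAD_FAST b → push 36. Stack: [72, 36]
LOAD_CONST → push 3. Stack: [72, 36, 3]
BINARY_OP << → 36 << 3 = 288. Stack: [72, 288]
BINARY_OP + → 72 + 288 = 360. Stack: [360]
STORE_FAST x → x=360. Stack: []
LOAD_FAST b → push 36. Stack: [36]
LOAD_CONST → push 6. Stack: [36, 6]
BINARY_OP * → 36 * 6 = 216. Stack: [216]
LOAD_CONST → push 2. Stack: [216, 2]
BINARY_OP >> → 216 >> 2 = 54. Stack: [54]
STORE_FAST k → k=54. Stack: []
LOAD_FAST_LOAD_FAST x,x → push 360,360. Stack: [360, 360]
BINARY_OP + → 360 + 360 = 720. Stack: [720]
STORE_FAST u → u=720. Stack: []
LOAD_CONST → push 6. Stack: [6]
LOAD_FAST b → push 36. Stack: [6, 36]
BINARY_OP % → 6 % 36 = 6. Stack: [6]
LOAD_CONST → push 2. Stack: [6, 2]
LOAD_FAST k → push 54. Stack: [6, 2, 54]
BINARY_OP + → 2 + 54 = 56. Stack: [6, 56]
BINARY_OP - → 6 - 56 = -50. Stack: [-50]
STORE_FAST k → k=-50. Stack: []
LOAD_FAST_LOAD_FAST a,u → push 32,720. Stack: [32, 720]
BINARY_OP - → 32 - 720 = -688. Stack: [-688]
LOAD_FAST b → push 36. Stack: [-688, 36]
BINARY_OP - → -688 - 36 = -724. Stack: [-724]
STORE_FAST v → v=-724. Stack: []
LOAD_FAST u → push 720. Stack: [720]
RETURN_VALUE → return 720.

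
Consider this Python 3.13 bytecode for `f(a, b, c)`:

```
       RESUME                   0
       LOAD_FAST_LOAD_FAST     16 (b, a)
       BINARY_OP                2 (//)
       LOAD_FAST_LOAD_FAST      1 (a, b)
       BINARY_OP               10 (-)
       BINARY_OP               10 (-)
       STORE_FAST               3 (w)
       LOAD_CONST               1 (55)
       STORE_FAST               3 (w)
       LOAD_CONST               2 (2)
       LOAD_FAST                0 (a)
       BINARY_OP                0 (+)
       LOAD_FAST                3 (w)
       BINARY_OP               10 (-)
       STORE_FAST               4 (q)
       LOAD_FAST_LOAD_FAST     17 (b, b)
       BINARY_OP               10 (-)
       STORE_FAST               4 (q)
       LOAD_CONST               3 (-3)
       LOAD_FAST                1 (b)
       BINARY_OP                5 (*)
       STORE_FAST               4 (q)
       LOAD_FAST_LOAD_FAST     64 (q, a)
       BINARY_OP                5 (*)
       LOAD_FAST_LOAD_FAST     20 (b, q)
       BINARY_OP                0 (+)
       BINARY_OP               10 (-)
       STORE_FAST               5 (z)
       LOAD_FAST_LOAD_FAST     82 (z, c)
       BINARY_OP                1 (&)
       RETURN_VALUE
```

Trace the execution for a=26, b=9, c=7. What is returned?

4

LOAD_FAST_LOAD_FAST b,a → push 9,26. Stack: [9, 26]
BINARY_OP // → 9 // 26 = 0. Stack: [0]
LOAD_FAST_LOAD_FAST a,b → push 26,9. Stack: [0, 26, 9]
BINARY_OP - → 26 - 9 = 17. Stack: [0, 17]
BINARY_OP - → 0 - 17 = -17. Stack: [-17]
STORE_FAST w → w=-17. Stack: []
LOAD_CONST → push 55. Stack: [55]
STORE_FAST w → w=55. Stack: []
LOAD_CONST → push 2. Stack: [2]
LOAD_FAST a → push 26. Stack: [2, 26]
BINARY_OP + → 2 + 26 = 28. Stack: [28]
LOAD_FAST w → push 55. Stack: [28, 55]
BINARY_OP - → 28 - 55 = -27. Stack: [-27]
STORE_FAST q → q=-27. Stack: []
LOAD_FAST_LOAD_FAST b,b → push 9,9. Stack: [9, 9]
BINARY_OP - → 9 - 9 = 0. Stack: [0]
STORE_FAST q → q=0. Stack: []
LOAD_CONST → push -3. Stack: [-3]
LOAD_FAST b → push 9. Stack: [-3, 9]
BINARY_OP * → -3 * 9 = -27. Stack: [-27]
STORE_FAST q → q=-27. Stack: []
LOAD_FAST_LOAD_FAST q,a → push -27,26. Stack: [-27, 26]
BINARY_OP * → -27 * 26 = -702. Stack: [-702]
LOAD_FAST_LOAD_FAST b,q → push 9,-27. Stack: [-702, 9, -27]
BINARY_OP + → 9 + -27 = -18. Stack: [-702, -18]
BINARY_OP - → -702 - -18 = -684. Stack: [-684]
STORE_FAST z → z=-684. Stack: []
LOAD_FAST_LOAD_FAST z,c → push -684,7. Stack: [-684, 7]
BINARY_OP & → -684 & 7 = 4. Stack: [4]
RETURN_VALUE → return 4.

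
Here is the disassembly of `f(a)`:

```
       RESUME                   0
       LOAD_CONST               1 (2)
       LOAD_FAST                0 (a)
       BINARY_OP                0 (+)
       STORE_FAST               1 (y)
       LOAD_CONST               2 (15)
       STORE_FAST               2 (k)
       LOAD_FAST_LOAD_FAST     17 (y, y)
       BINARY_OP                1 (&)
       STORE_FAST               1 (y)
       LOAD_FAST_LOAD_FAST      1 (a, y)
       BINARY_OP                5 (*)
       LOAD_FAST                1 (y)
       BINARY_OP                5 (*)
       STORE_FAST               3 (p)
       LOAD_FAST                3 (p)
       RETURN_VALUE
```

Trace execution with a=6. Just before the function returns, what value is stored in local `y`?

8

LOAD_CONST → push 2. Stack: [2]
LOAD_FAST a → push 6. Stack: [2, 6]
BINARY_OP + → 2 + 6 = 8. Stack: [8]
STORE_FAST y → y=8. Stack: []
LOAD_CONST → push 15. Stack: [15]
STORE_FAST k → k=15. Stack: []
LOAD_FAST_LOAD_FAST y,y → push 8,8. Stack: [8, 8]
BINARY_OP & → 8 & 8 = 8. Stack: [8]
STORE_FAST y → y=8. Stack: []
LOAD_FAST_LOAD_FAST a,y → push 6,8. Stack: [6, 8]
BINARY_OP * → 6 * 8 = 48. Stack: [48]
LOAD_FAST y → push 8. Stack: [48, 8]
BINARY_OP * → 48 * 8 = 384. Stack: [384]
STORE_FAST p → p=384. Stack: []
LOAD_FAST p → push 384. Stack: [384]
RETURN_VALUE → return 384.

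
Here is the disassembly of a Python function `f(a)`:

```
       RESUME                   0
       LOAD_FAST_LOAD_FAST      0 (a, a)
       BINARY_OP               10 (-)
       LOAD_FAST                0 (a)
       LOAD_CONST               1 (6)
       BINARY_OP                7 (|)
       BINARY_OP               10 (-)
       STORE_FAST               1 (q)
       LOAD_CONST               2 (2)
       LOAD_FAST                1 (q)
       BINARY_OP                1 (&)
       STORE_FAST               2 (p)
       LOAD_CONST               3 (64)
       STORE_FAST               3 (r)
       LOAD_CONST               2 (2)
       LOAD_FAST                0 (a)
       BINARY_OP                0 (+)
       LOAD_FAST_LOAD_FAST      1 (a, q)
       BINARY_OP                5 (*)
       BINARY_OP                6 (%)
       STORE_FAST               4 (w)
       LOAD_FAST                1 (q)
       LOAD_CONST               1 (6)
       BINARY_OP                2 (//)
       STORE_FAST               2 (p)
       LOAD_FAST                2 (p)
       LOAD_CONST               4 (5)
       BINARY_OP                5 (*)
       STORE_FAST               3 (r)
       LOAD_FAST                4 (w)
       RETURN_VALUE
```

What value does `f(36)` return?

-1330

LOAD_FAST_LOAD_FAST a,a → push 36,36. Stack: [36, 36]
BINARY_OP - → 36 - 36 = 0. Stack: [0]
LOAD_FAST a → push 36. Stack: [0, 36]
LOAD_CONST → push 6. Stack: [0, 36, 6]
BINARY_OP | → 36 | 6 = 38. Stack: [0, 38]
BINARY_OP - → 0 - 38 = -38. Stack: [-38]
STORE_FAST q → q=-38. Stack: []
LOAD_CONST → push 2. Stack: [2]
LOAD_FAST q → push -38. Stack: [2, -38]
BINARY_OP & → 2 & -38 = 2. Stack: [2]
STORE_FAST p → p=2. Stack: []
LOAD_CONST → push 64. Stack: [64]
STORE_FAST r → r=64. Stack: []
LOAD_CONST → push 2. Stack: [2]
LOAD_FAST a → push 36. Stack: [2, 36]
BINARY_OP + → 2 + 36 = 38. Stack: [38]
LOAD_FAST_LOAD_FAST a,q → push 36,-38. Stack: [38, 36, -38]
BINARY_OP * → 36 * -38 = -1368. Stack: [38, -1368]
BINARY_OP % → 38 % -1368 = -1330. Stack: [-1330]
STORE_FAST w → w=-1330. Stack: []
LOAD_FAST q → push -38. Stack: [-38]
LOAD_CONST → push 6. Stack: [-38, 6]
BINARY_OP // → -38 // 6 = -7. Stack: [-7]
STORE_FAST p → p=-7. Stack: []
LOAD_FAST p → push -7. Stack: [-7]
LOAD_CONST → push 5. Stack: [-7, 5]
BINARY_OP * → -7 * 5 = -35. Stack: [-35]
STORE_FAST r → r=-35. Stack: []
LOAD_FAST w → push -1330. Stack: [-1330]
RETURN_VALUE → return -1330.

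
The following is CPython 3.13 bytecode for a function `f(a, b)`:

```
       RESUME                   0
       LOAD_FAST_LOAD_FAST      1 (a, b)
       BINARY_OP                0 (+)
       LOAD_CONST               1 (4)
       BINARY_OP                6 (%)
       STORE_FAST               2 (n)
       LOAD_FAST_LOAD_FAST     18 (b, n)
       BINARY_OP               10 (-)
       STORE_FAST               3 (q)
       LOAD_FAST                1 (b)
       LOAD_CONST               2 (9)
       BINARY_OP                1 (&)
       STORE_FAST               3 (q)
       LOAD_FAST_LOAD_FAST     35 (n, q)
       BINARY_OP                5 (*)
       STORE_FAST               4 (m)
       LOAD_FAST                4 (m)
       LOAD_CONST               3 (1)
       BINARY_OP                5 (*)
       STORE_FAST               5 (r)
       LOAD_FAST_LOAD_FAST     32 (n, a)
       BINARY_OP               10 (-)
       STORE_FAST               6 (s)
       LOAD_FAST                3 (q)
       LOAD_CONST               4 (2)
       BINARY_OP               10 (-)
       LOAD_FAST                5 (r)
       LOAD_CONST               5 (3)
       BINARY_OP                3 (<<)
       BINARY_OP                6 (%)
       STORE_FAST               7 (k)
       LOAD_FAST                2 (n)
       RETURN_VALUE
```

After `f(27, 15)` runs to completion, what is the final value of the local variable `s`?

LOAD_FAST_LOAD_FAST a,b → push 27,15. Stack: [27, 15]
BINARY_OP + → 27 + 15 = 42. Stack: [42]
LOAD_CONST → push 4. Stack: [42, 4]
BINARY_OP % → 42 % 4 = 2. Stack: [2]
STORE_FAST n → n=2. Stack: []
LOAD_FAST_LOAD_FAST b,n → push 15,2. Stack: [15, 2]
BINARY_OP - → 15 - 2 = 13. Stack: [13]
STORE_FAST q → q=13. Stack: []
LOAD_FAST b → push 15. Stack: [15]
LOAD_CONST → push 9. Stack: [15, 9]
BINARY_OP & → 15 & 9 = 9. Stack: [9]
STORE_FAST q → q=9. Stack: []
LOAD_FAST_LOAD_FAST n,q → push 2,9. Stack: [2, 9]
BINARY_OP * → 2 * 9 = 18. Stack: [18]
STORE_FAST m → m=18. Stack: []
LOAD_FAST m → push 18. Stack: [18]
LOAD_CONST → push 1. Stack: [18, 1]
BINARY_OP * → 18 * 1 = 18. Stack: [18]
STORE_FAST r → r=18. Stack: []
LOAD_FAST_LOAD_FAST n,a → push 2,27. Stack: [2, 27]
BINARY_OP - → 2 - 27 = -25. Stack: [-25]
STORE_FAST s → s=-25. Stack: []
LOAD_FAST q → push 9. Stack: [9]
LOAD_CONST → push 2. Stack: [9, 2]
BINARY_OP - → 9 - 2 = 7. Stack: [7]
LOAD_FAST r → push 18. Stack: [7, 18]
LOAD_CONST → push 3. Stack: [7, 18, 3]
BINARY_OP << → 18 << 3 = 144. Stack: [7, 144]
BINARY_OP % → 7 % 144 = 7. Stack: [7]
STORE_FAST k → k=7. Stack: []
LOAD_FAST n → push 2. Stack: [2]
RETURN_VALUE → return 2.

-25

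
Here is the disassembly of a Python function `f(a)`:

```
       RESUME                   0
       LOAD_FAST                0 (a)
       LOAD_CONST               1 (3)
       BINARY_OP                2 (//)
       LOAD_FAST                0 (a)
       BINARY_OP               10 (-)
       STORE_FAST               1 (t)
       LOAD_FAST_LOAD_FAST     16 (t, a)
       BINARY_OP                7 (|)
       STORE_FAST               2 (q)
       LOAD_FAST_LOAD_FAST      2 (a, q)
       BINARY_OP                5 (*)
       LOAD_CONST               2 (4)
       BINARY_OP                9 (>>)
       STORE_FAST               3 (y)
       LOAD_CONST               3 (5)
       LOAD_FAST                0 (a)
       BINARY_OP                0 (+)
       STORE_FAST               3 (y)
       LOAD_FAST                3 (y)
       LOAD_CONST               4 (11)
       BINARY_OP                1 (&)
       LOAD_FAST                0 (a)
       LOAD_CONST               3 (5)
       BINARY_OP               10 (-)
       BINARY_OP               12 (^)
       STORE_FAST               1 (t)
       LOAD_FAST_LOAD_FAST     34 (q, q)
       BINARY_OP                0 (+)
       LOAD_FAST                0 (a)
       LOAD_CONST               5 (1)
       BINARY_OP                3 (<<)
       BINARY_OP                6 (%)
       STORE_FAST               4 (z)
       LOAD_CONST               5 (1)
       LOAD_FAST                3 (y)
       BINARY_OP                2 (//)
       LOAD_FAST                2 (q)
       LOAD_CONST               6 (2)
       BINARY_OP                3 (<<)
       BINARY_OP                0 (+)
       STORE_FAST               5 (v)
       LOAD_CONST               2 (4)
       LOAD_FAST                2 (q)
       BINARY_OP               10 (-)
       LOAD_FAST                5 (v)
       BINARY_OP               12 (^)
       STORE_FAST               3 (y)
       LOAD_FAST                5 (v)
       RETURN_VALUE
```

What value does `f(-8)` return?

LOAD_FAST a → push -8. Stack: [-8]
LOAD_CONST → push 3. Stack: [-8, 3]
BINARY_OP // → -8 // 3 = -3. Stack: [-3]
LOAD_FAST a → push -8. Stack: [-3, -8]
BINARY_OP - → -3 - -8 = 5. Stack: [5]
STORE_FAST t → t=5. Stack: []
LOAD_FAST_LOAD_FAST t,a → push 5,-8. Stack: [5, -8]
BINARY_OP | → 5 | -8 = -3. Stack: [-3]
STORE_FAST q → q=-3. Stack: []
LOAD_FAST_LOAD_FAST a,q → push -8,-3. Stack: [-8, -3]
BINARY_OP * → -8 * -3 = 24. Stack: [24]
LOAD_CONST → push 4. Stack: [24, 4]
BINARY_OP >> → 24 >> 4 = 1. Stack: [1]
STORE_FAST y → y=1. Stack: []
LOAD_CONST → push 5. Stack: [5]
LOAD_FAST a → push -8. Stack: [5, -8]
BINARY_OP + → 5 + -8 = -3. Stack: [-3]
STORE_FAST y → y=-3. Stack: []
LOAD_FAST y → push -3. Stack: [-3]
LOAD_CONST → push 11. Stack: [-3, 11]
BINARY_OP & → -3 & 11 = 9. Stack: [9]
LOAD_FAST a → push -8. Stack: [9, -8]
LOAD_CONST → push 5. Stack: [9, -8, 5]
BINARY_OP - → -8 - 5 = -13. Stack: [9, -13]
BINARY_OP ^ → 9 ^ -13 = -6. Stack: [-6]
STORE_FAST t → t=-6. Stack: []
LOAD_FAST_LOAD_FAST q,q → push -3,-3. Stack: [-3, -3]
BINARY_OP + → -3 + -3 = -6. Stack: [-6]
LOAD_FAST a → push -8. Stack: [-6, -8]
LOAD_CONST → push 1. Stack: [-6, -8, 1]
BINARY_OP << → -8 << 1 = -16. Stack: [-6, -16]
BINARY_OP % → -6 % -16 = -6. Stack: [-6]
STORE_FAST z → z=-6. Stack: []
LOAD_CONST → push 1. Stack: [1]
LOAD_FAST y → push -3. Stack: [1, -3]
BINARY_OP // → 1 // -3 = -1. Stack: [-1]
LOAD_FAST q → push -3. Stack: [-1, -3]
LOAD_CONST → push 2. Stack: [-1, -3, 2]
BINARY_OP << → -3 << 2 = -12. Stack: [-1, -12]
BINARY_OP + → -1 + -12 = -13. Stack: [-13]
STORE_FAST v → v=-13. Stack: []
LOAD_CONST → push 4. Stack: [4]
LOAD_FAST q → push -3. Stack: [4, -3]
BINARY_OP - → 4 - -3 = 7. Stack: [7]
LOAD_FAST v → push -13. Stack: [7, -13]
BINARY_OP ^ → 7 ^ -13 = -12. Stack: [-12]
STORE_FAST y → y=-12. Stack: []
LOAD_FAST v → push -13. Stack: [-13]
RETURN_VALUE → return -13.

-13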